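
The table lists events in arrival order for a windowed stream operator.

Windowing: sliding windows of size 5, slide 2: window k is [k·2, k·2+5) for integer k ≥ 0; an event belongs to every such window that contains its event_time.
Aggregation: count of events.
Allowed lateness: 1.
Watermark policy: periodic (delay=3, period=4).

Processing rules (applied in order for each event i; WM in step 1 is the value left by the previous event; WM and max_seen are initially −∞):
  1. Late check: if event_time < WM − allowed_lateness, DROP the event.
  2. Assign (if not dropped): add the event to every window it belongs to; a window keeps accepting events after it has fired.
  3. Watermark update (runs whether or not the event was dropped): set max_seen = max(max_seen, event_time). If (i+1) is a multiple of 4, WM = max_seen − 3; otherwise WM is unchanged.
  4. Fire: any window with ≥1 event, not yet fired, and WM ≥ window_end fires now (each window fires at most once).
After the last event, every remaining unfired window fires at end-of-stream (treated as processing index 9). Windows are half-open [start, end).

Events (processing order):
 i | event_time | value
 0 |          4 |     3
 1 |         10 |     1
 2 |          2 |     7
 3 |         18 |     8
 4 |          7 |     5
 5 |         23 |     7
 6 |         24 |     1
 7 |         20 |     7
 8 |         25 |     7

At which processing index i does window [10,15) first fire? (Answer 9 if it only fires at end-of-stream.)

3

i=0 t=4 v=3: → [4,9),[2,7),[0,5); WM=−∞
i=1 t=10 v=1: → [10,15),[8,13),[6,11); WM=−∞
i=2 t=2 v=7: → [2,7),[0,5); WM=−∞
i=3 t=18 v=8: → [18,23),[16,21),[14,19); WM=15; [0,5) fires=2 [2,7) fires=2 [4,9) fires=1 [6,11) fires=1 [8,13) fires=1 [10,15) fires=1
i=4 t=7 v=5: DROP (t<15-1); WM=15
i=5 t=23 v=7: → [22,27),[20,25); WM=15
i=6 t=24 v=1: → [24,29),[22,27),[20,25); WM=15
i=7 t=20 v=7: → [20,25),[18,23),[16,21); WM=21; [14,19) fires=1 [16,21) fires=2
i=8 t=25 v=7: → [24,29),[22,27); WM=21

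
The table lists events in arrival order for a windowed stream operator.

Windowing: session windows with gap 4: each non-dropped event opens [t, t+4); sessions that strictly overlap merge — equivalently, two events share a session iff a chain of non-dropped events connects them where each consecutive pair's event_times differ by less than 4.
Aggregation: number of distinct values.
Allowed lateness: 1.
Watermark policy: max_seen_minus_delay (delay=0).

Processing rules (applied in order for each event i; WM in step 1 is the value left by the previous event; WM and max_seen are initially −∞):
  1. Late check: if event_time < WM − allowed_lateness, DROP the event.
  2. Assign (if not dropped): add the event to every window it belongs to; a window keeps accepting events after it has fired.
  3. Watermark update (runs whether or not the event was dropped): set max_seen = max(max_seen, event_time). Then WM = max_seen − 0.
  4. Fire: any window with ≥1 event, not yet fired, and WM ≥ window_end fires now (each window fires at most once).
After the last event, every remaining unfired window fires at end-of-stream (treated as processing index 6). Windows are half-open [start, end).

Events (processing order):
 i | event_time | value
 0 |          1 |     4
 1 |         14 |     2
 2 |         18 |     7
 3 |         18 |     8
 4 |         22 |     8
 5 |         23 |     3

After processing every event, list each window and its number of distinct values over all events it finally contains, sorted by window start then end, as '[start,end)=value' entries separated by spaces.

i=0 t=1 v=4: → [1,5); WM=1
i=1 t=14 v=2: → [14,18); WM=14
i=2 t=18 v=7: → [18,22); WM=18
i=3 t=18 v=8: → [18,22); WM=18
i=4 t=22 v=8: → [22,26); WM=22
i=5 t=23 v=3: → [22,27); WM=23

[1,5)=1 [14,18)=1 [18,22)=2 [22,27)=2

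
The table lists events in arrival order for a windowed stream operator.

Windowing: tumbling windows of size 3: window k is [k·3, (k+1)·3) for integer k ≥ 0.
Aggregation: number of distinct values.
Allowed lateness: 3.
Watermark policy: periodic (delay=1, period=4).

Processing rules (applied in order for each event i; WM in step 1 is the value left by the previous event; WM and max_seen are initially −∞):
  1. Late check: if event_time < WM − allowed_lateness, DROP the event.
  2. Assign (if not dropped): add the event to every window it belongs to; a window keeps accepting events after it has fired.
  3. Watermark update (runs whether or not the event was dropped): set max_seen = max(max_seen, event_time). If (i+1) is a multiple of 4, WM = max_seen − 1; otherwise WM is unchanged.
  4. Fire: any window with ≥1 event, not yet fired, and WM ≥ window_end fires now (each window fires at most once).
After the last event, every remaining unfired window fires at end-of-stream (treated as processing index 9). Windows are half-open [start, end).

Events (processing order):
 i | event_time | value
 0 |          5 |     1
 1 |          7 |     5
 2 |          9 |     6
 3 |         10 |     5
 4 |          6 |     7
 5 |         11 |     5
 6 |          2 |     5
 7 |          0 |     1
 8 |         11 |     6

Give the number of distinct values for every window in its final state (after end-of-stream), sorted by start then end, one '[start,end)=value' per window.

[3,6)=1 [6,9)=2 [9,12)=2

i=0 t=5 v=1: → [3,6); WM=−∞
i=1 t=7 v=5: → [6,9); WM=−∞
i=2 t=9 v=6: → [9,12); WM=−∞
i=3 t=10 v=5: → [9,12); WM=9; [3,6) fires=1 [6,9) fires=1
i=4 t=6 v=7: → [6,9); WM=9
i=5 t=11 v=5: → [9,12); WM=9
i=6 t=2 v=5: DROP (t<9-3); WM=9
i=7 t=0 v=1: DROP (t<9-3); WM=10
i=8 t=11 v=6: → [9,12); WM=10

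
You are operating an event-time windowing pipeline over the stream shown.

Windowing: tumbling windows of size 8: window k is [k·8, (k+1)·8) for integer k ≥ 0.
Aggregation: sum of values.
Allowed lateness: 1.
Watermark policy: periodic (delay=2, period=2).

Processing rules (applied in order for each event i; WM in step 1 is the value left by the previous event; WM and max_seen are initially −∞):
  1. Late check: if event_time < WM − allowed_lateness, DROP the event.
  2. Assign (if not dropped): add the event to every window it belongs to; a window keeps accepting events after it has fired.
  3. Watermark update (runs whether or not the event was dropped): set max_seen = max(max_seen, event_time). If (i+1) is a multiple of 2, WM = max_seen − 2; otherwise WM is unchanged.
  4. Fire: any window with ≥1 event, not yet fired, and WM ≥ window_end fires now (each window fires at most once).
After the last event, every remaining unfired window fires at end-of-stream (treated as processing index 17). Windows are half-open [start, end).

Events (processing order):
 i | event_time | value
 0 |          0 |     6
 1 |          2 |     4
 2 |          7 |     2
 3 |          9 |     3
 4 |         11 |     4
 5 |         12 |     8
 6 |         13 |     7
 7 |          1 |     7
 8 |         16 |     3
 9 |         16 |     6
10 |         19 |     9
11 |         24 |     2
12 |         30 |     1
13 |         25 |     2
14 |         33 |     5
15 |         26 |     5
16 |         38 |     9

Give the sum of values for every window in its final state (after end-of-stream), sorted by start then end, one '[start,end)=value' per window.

i=0 t=0 v=6: → [0,8); WM=−∞
i=1 t=2 v=4: → [0,8); WM=0
i=2 t=7 v=2: → [0,8); WM=0
i=3 t=9 v=3: → [8,16); WM=7
i=4 t=11 v=4: → [8,16); WM=7
i=5 t=12 v=8: → [8,16); WM=10; [0,8) fires=12
i=6 t=13 v=7: → [8,16); WM=10
i=7 t=1 v=7: DROP (t<10-1); WM=11
i=8 t=16 v=3: → [16,24); WM=11
i=9 t=16 v=6: → [16,24); WM=14
i=10 t=19 v=9: → [16,24); WM=14
i=11 t=24 v=2: → [24,32); WM=22; [8,16) fires=22
i=12 t=30 v=1: → [24,32); WM=22
i=13 t=25 v=2: → [24,32); WM=28; [16,24) fires=18
i=14 t=33 v=5: → [32,40); WM=28
i=15 t=26 v=5: DROP (t<28-1); WM=31
i=16 t=38 v=9: → [32,40); WM=31

[0,8)=12 [8,16)=22 [16,24)=18 [24,32)=5 [32,40)=14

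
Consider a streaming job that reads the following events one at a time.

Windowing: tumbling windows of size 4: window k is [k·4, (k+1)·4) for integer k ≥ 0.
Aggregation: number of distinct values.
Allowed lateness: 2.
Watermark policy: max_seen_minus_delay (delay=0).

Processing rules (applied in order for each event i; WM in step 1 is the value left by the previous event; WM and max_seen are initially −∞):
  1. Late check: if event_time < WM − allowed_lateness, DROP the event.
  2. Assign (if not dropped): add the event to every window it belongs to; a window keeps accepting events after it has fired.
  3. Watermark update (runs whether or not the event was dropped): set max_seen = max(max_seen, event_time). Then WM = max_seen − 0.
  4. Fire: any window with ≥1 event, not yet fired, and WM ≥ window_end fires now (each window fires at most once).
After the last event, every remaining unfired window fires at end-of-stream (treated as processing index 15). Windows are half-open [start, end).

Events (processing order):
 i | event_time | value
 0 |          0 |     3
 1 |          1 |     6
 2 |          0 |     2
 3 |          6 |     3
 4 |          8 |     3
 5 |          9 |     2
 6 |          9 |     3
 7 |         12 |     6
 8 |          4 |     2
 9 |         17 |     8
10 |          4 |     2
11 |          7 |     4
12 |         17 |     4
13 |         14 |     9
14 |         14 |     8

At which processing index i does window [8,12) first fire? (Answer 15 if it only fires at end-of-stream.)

7

i=0 t=0 v=3: → [0,4); WM=0
i=1 t=1 v=6: → [0,4); WM=1
i=2 t=0 v=2: → [0,4); WM=1
i=3 t=6 v=3: → [4,8); WM=6; [0,4) fires=3
i=4 t=8 v=3: → [8,12); WM=8; [4,8) fires=1
i=5 t=9 v=2: → [8,12); WM=9
i=6 t=9 v=3: → [8,12); WM=9
i=7 t=12 v=6: → [12,16); WM=12; [8,12) fires=2
i=8 t=4 v=2: DROP (t<12-2); WM=12
i=9 t=17 v=8: → [16,20); WM=17; [12,16) fires=1
i=10 t=4 v=2: DROP (t<17-2); WM=17
i=11 t=7 v=4: DROP (t<17-2); WM=17
i=12 t=17 v=4: → [16,20); WM=17
i=13 t=14 v=9: DROP (t<17-2); WM=17
i=14 t=14 v=8: DROP (t<17-2); WM=17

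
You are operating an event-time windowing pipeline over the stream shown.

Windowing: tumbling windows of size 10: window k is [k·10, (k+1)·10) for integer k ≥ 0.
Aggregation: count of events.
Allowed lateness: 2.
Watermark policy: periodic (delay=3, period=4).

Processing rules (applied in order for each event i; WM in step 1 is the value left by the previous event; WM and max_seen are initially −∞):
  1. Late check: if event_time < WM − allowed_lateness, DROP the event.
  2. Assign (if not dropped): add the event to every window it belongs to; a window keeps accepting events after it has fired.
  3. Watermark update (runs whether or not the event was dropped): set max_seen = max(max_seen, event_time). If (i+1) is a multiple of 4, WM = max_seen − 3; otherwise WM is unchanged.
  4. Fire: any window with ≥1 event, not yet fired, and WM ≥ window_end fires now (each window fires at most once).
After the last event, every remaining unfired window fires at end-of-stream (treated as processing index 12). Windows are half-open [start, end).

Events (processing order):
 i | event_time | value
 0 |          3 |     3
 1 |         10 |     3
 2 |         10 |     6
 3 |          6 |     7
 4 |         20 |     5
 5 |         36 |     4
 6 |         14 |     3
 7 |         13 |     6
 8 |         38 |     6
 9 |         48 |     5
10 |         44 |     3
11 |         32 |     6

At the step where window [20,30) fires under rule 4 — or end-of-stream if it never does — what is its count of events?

i=0 t=3 v=3: → [0,10); WM=−∞
i=1 t=10 v=3: → [10,20); WM=−∞
i=2 t=10 v=6: → [10,20); WM=−∞
i=3 t=6 v=7: → [0,10); WM=7
i=4 t=20 v=5: → [20,30); WM=7
i=5 t=36 v=4: → [30,40); WM=7
i=6 t=14 v=3: → [10,20); WM=7
i=7 t=13 v=6: → [10,20); WM=33; [0,10) fires=2 [10,20) fires=4 [20,30) fires=1
i=8 t=38 v=6: → [30,40); WM=33
i=9 t=48 v=5: → [40,50); WM=33
i=10 t=44 v=3: → [40,50); WM=33
i=11 t=32 v=6: → [30,40); WM=45; [30,40) fires=3

1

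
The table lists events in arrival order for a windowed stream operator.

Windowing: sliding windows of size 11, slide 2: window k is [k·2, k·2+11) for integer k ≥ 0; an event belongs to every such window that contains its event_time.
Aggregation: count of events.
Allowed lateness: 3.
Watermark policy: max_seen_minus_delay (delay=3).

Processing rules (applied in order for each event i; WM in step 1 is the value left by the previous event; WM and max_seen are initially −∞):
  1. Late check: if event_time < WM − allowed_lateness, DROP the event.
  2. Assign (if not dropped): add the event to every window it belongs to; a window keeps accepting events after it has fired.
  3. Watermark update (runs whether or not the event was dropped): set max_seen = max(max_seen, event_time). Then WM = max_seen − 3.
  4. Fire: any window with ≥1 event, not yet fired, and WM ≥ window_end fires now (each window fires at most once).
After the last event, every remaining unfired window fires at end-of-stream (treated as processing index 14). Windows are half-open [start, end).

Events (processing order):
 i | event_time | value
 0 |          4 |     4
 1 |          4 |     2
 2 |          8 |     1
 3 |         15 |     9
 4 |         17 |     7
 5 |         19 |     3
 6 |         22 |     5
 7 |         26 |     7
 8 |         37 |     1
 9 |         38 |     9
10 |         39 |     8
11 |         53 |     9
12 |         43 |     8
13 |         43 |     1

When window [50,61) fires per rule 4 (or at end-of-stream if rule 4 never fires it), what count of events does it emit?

1

i=0 t=4 v=4: → [4,15),[2,13),[0,11); WM=1
i=1 t=4 v=2: → [4,15),[2,13),[0,11); WM=1
i=2 t=8 v=1: → [8,19),[6,17),[4,15),[2,13),[0,11); WM=5
i=3 t=15 v=9: → [14,25),[12,23),[10,21),[8,19),[6,17); WM=12; [0,11) fires=3
i=4 t=17 v=7: → [16,27),[14,25),[12,23),[10,21),[8,19); WM=14; [2,13) fires=3
i=5 t=19 v=3: → [18,29),[16,27),[14,25),[12,23),[10,21); WM=16; [4,15) fires=3
i=6 t=22 v=5: → [22,33),[20,31),[18,29),[16,27),[14,25),[12,23); WM=19; [6,17) fires=2 [8,19) fires=3
i=7 t=26 v=7: → [26,37),[24,35),[22,33),[20,31),[18,29),[16,27); WM=23; [10,21) fires=3 [12,23) fires=4
i=8 t=37 v=1: → [36,47),[34,45),[32,43),[30,41),[28,39); WM=34; [14,25) fires=4 [16,27) fires=4 [18,29) fires=3 [20,31) fires=2 [22,33) fires=2
i=9 t=38 v=9: → [38,49),[36,47),[34,45),[32,43),[30,41),[28,39); WM=35; [24,35) fires=1
i=10 t=39 v=8: → [38,49),[36,47),[34,45),[32,43),[30,41); WM=36
i=11 t=53 v=9: → [52,63),[50,61),[48,59),[46,57),[44,55); WM=50; [26,37) fires=1 [28,39) fires=2 [30,41) fires=3 [32,43) fires=3 [34,45) fires=3 [36,47) fires=3 [38,49) fires=2
i=12 t=43 v=8: DROP (t<50-3); WM=50
i=13 t=43 v=1: DROP (t<50-3); WM=50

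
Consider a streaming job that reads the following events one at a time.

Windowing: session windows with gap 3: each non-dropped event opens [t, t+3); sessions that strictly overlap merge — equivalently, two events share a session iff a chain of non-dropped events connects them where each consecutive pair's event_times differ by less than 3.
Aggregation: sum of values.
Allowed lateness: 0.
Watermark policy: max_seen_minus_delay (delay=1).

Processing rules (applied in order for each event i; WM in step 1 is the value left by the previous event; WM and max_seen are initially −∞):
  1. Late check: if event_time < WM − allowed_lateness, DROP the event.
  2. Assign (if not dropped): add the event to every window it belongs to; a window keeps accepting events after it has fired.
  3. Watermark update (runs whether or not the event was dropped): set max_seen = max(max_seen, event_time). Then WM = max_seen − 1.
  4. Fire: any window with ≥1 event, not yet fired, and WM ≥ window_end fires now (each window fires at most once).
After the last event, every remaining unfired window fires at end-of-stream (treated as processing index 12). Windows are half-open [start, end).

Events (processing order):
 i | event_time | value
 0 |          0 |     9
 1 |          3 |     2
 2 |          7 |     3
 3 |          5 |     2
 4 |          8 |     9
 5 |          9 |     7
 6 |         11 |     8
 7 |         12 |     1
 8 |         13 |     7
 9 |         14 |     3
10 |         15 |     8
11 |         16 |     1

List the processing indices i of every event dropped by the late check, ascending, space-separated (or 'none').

i=0 t=0 v=9: → [0,3); WM=-1
i=1 t=3 v=2: → [3,6); WM=2
i=2 t=7 v=3: → [7,10); WM=6
i=3 t=5 v=2: DROP (t<6-0); WM=6
i=4 t=8 v=9: → [7,11); WM=7
i=5 t=9 v=7: → [7,12); WM=8
i=6 t=11 v=8: → [7,14); WM=10
i=7 t=12 v=1: → [7,15); WM=11
i=8 t=13 v=7: → [7,16); WM=12
i=9 t=14 v=3: → [7,17); WM=13
i=10 t=15 v=8: → [7,18); WM=14
i=11 t=16 v=1: → [7,19); WM=15

3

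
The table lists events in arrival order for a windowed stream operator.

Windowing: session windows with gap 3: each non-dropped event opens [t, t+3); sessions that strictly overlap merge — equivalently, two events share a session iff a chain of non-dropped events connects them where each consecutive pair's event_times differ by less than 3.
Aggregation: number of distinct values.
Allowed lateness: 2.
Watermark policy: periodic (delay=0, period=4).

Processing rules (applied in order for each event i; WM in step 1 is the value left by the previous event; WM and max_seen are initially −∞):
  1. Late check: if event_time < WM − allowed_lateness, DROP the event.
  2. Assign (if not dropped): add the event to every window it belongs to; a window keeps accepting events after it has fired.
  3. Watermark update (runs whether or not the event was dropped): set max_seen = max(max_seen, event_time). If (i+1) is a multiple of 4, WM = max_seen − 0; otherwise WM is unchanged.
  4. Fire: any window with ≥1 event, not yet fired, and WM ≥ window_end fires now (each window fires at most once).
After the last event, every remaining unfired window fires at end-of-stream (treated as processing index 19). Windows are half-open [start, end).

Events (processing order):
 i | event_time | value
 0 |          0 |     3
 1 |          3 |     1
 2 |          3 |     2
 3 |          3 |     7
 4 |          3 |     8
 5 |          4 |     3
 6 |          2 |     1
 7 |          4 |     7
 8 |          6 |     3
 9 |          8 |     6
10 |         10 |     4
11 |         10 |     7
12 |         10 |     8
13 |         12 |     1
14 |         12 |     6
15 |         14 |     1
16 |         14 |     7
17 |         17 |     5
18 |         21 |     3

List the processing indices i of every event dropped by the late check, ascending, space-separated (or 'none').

i=0 t=0 v=3: → [0,3); WM=−∞
i=1 t=3 v=1: → [3,6); WM=−∞
i=2 t=3 v=2: → [3,6); WM=−∞
i=3 t=3 v=7: → [3,6); WM=3
i=4 t=3 v=8: → [3,6); WM=3
i=5 t=4 v=3: → [3,7); WM=3
i=6 t=2 v=1: → [0,7); WM=3
i=7 t=4 v=7: → [0,7); WM=4
i=8 t=6 v=3: → [0,9); WM=4
i=9 t=8 v=6: → [0,11); WM=4
i=10 t=10 v=4: → [0,13); WM=4
i=11 t=10 v=7: → [0,13); WM=10
i=12 t=10 v=8: → [0,13); WM=10
i=13 t=12 v=1: → [0,15); WM=10
i=14 t=12 v=6: → [0,15); WM=10
i=15 t=14 v=1: → [0,17); WM=14
i=16 t=14 v=7: → [0,17); WM=14
i=17 t=17 v=5: → [17,20); WM=14
i=18 t=21 v=3: → [21,24); WM=14

none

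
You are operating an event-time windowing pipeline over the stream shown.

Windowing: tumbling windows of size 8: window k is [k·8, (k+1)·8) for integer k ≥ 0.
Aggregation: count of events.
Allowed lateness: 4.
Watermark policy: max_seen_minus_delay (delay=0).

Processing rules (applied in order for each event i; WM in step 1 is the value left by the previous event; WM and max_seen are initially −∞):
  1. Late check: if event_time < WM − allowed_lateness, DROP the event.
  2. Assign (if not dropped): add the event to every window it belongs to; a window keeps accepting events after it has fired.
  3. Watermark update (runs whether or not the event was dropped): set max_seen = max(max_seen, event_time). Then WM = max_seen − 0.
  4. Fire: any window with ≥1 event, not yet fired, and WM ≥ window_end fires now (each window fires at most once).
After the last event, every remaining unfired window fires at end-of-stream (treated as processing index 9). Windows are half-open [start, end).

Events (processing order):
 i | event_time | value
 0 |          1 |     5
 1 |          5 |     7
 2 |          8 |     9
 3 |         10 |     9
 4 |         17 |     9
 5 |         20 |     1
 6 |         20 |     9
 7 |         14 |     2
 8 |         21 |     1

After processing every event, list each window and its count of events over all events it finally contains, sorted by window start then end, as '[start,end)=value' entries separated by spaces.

i=0 t=1 v=5: → [0,8); WM=1
i=1 t=5 v=7: → [0,8); WM=5
i=2 t=8 v=9: → [8,16); WM=8; [0,8) fires=2
i=3 t=10 v=9: → [8,16); WM=10
i=4 t=17 v=9: → [16,24); WM=17; [8,16) fires=2
i=5 t=20 v=1: → [16,24); WM=20
i=6 t=20 v=9: → [16,24); WM=20
i=7 t=14 v=2: DROP (t<20-4); WM=20
i=8 t=21 v=1: → [16,24); WM=21

[0,8)=2 [8,16)=2 [16,24)=4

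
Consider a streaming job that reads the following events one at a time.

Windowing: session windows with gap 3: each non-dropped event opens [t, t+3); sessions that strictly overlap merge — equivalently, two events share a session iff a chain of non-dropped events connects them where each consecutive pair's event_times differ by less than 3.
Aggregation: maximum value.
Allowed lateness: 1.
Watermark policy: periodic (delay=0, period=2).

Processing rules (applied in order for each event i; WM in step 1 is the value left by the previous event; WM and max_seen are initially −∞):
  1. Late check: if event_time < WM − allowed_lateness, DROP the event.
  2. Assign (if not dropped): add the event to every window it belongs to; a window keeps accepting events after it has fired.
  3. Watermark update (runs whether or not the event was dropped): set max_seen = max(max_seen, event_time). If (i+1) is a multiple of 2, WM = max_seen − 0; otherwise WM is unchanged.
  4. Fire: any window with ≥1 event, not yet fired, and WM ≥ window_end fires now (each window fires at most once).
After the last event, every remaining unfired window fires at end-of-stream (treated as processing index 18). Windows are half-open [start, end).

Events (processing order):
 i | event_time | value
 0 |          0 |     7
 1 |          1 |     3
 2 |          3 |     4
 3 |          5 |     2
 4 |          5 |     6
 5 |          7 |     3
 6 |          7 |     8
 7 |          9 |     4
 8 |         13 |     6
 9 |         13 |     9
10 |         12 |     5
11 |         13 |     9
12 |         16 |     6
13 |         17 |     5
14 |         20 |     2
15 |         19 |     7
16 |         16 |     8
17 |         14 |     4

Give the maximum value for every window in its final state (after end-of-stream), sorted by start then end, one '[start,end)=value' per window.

[0,12)=8 [12,16)=9 [16,23)=7

i=0 t=0 v=7: → [0,3); WM=−∞
i=1 t=1 v=3: → [0,4); WM=1
i=2 t=3 v=4: → [0,6); WM=1
i=3 t=5 v=2: → [0,8); WM=5
i=4 t=5 v=6: → [0,8); WM=5
i=5 t=7 v=3: → [0,10); WM=7
i=6 t=7 v=8: → [0,10); WM=7
i=7 t=9 v=4: → [0,12); WM=9
i=8 t=13 v=6: → [13,16); WM=9
i=9 t=13 v=9: → [13,16); WM=13
i=10 t=12 v=5: → [12,16); WM=13
i=11 t=13 v=9: → [12,16); WM=13
i=12 t=16 v=6: → [16,19); WM=13
i=13 t=17 v=5: → [16,20); WM=17
i=14 t=20 v=2: → [20,23); WM=17
i=15 t=19 v=7: → [16,23); WM=20
i=16 t=16 v=8: DROP (t<20-1); WM=20
i=17 t=14 v=4: DROP (t<20-1); WM=20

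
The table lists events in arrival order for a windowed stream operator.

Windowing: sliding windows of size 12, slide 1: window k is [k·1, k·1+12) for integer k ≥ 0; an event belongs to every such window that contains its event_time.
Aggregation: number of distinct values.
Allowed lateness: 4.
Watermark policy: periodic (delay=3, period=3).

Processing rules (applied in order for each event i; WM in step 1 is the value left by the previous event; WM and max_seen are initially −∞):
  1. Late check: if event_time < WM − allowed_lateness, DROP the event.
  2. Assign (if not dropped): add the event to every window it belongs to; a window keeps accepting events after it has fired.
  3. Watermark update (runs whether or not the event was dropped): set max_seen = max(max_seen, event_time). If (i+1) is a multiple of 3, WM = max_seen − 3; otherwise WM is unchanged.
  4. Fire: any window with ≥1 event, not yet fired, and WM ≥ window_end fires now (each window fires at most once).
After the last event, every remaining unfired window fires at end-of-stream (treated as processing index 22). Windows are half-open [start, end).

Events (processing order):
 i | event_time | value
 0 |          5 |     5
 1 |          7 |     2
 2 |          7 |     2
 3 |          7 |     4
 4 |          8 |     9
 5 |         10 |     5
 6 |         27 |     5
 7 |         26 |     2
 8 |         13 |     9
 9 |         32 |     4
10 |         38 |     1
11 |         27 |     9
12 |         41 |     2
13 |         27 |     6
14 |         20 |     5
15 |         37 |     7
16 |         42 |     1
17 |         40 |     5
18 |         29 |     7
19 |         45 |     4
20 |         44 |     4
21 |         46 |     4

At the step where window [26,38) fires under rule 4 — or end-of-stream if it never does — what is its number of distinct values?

4

i=0 t=5 v=5: → [5,17),[4,16),[3,15),[2,14),[1,13),[0,12); WM=−∞
i=1 t=7 v=2: → [7,19),[6,18),[5,17),[4,16),[3,15),[2,14),[1,13),[0,12); WM=−∞
i=2 t=7 v=2: → [7,19),[6,18),[5,17),[4,16),[3,15),[2,14),[1,13),[0,12); WM=4
i=3 t=7 v=4: → [7,19),[6,18),[5,17),[4,16),[3,15),[2,14),[1,13),[0,12); WM=4
i=4 t=8 v=9: → [8,20),[7,19),[6,18),[5,17),[4,16),[3,15),[2,14),[1,13),[0,12); WM=4
i=5 t=10 v=5: → [10,22),[9,21),[8,20),[7,19),[6,18),[5,17),[4,16),[3,15),[2,14),[1,13),[0,12); WM=7
i=6 t=27 v=5: → [27,39),[26,38),[25,37),[24,36),[23,35),[22,34),[21,33),[20,32),[19,31),[18,30),[17,29),[16,28); WM=7
i=7 t=26 v=2: → [26,38),[25,37),[24,36),[23,35),[22,34),[21,33),[20,32),[19,31),[18,30),[17,29),[16,28),[15,27); WM=7
i=8 t=13 v=9: → [13,25),[12,24),[11,23),[10,22),[9,21),[8,20),[7,19),[6,18),[5,17),[4,16),[3,15),[2,14); WM=24; [0,12) fires=4 [1,13) fires=4 [2,14) fires=4 [3,15) fires=4 [4,16) fires=4 [5,17) fires=4 [6,18) fires=4 [7,19) fires=4 [8,20) fires=2 [9,21) fires=2 [10,22) fires=2 [11,23) fires=1 [12,24) fires=1
i=9 t=32 v=4: → [32,44),[31,43),[30,42),[29,41),[28,40),[27,39),[26,38),[25,37),[24,36),[23,35),[22,34),[21,33); WM=24
i=10 t=38 v=1: → [38,50),[37,49),[36,48),[35,47),[34,46),[33,45),[32,44),[31,43),[30,42),[29,41),[28,40),[27,39); WM=24
i=11 t=27 v=9: → [27,39),[26,38),[25,37),[24,36),[23,35),[22,34),[21,33),[20,32),[19,31),[18,30),[17,29),[16,28); WM=35; [13,25) fires=1 [15,27) fires=1 [16,28) fires=3 [17,29) fires=3 [18,30) fires=3 [19,31) fires=3 [20,32) fires=3 [21,33) fires=4 [22,34) fires=4 [23,35) fires=4
i=12 t=41 v=2: → [41,53),[40,52),[39,51),[38,50),[37,49),[36,48),[35,47),[34,46),[33,45),[32,44),[31,43),[30,42); WM=35
i=13 t=27 v=6: DROP (t<35-4); WM=35
i=14 t=20 v=5: DROP (t<35-4); WM=38; [24,36) fires=4 [25,37) fires=4 [26,38) fires=4
i=15 t=37 v=7: → [37,49),[36,48),[35,47),[34,46),[33,45),[32,44),[31,43),[30,42),[29,41),[28,40),[27,39),[26,38); WM=38
i=16 t=42 v=1: → [42,54),[41,53),[40,52),[39,51),[38,50),[37,49),[36,48),[35,47),[34,46),[33,45),[32,44),[31,43); WM=38
i=17 t=40 v=5: → [40,52),[39,51),[38,50),[37,49),[36,48),[35,47),[34,46),[33,45),[32,44),[31,43),[30,42),[29,41); WM=39; [27,39) fires=5
i=18 t=29 v=7: DROP (t<39-4); WM=39
i=19 t=45 v=4: → [45,57),[44,56),[43,55),[42,54),[41,53),[40,52),[39,51),[38,50),[37,49),[36,48),[35,47),[34,46); WM=39
i=20 t=44 v=4: → [44,56),[43,55),[42,54),[41,53),[40,52),[39,51),[38,50),[37,49),[36,48),[35,47),[34,46),[33,45); WM=42; [28,40) fires=3 [29,41) fires=4 [30,42) fires=5
i=21 t=46 v=4: → [46,58),[45,57),[44,56),[43,55),[42,54),[41,53),[40,52),[39,51),[38,50),[37,49),[36,48),[35,47); WM=42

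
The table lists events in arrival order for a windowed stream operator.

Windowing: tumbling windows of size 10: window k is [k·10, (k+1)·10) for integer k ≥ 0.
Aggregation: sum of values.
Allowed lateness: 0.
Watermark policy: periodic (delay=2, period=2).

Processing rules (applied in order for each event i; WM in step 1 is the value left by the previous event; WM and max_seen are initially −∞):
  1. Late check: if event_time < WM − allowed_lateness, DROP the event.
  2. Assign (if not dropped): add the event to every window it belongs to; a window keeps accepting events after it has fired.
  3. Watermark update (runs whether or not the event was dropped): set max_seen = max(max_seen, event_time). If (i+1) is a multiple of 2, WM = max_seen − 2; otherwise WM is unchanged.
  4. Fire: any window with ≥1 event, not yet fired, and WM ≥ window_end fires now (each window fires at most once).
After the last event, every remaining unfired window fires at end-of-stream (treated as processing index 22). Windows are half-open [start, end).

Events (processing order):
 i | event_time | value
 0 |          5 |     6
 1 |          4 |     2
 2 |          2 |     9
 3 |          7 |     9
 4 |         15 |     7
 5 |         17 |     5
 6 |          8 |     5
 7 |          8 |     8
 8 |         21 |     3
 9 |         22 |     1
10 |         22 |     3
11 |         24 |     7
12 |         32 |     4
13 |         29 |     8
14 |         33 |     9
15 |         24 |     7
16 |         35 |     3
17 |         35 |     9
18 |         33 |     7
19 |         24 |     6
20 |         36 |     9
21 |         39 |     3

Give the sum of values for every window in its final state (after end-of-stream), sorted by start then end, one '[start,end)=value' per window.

i=0 t=5 v=6: → [0,10); WM=−∞
i=1 t=4 v=2: → [0,10); WM=3
i=2 t=2 v=9: DROP (t<3-0); WM=3
i=3 t=7 v=9: → [0,10); WM=5
i=4 t=15 v=7: → [10,20); WM=5
i=5 t=17 v=5: → [10,20); WM=15; [0,10) fires=17
i=6 t=8 v=5: DROP (t<15-0); WM=15
i=7 t=8 v=8: DROP (t<15-0); WM=15
i=8 t=21 v=3: → [20,30); WM=15
i=9 t=22 v=1: → [20,30); WM=20; [10,20) fires=12
i=10 t=22 v=3: → [20,30); WM=20
i=11 t=24 v=7: → [20,30); WM=22
i=12 t=32 v=4: → [30,40); WM=22
i=13 t=29 v=8: → [20,30); WM=30; [20,30) fires=22
i=14 t=33 v=9: → [30,40); WM=30
i=15 t=24 v=7: DROP (t<30-0); WM=31
i=16 t=35 v=3: → [30,40); WM=31
i=17 t=35 v=9: → [30,40); WM=33
i=18 t=33 v=7: → [30,40); WM=33
i=19 t=24 v=6: DROP (t<33-0); WM=33
i=20 t=36 v=9: → [30,40); WM=33
i=21 t=39 v=3: → [30,40); WM=37

[0,10)=17 [10,20)=12 [20,30)=22 [30,40)=44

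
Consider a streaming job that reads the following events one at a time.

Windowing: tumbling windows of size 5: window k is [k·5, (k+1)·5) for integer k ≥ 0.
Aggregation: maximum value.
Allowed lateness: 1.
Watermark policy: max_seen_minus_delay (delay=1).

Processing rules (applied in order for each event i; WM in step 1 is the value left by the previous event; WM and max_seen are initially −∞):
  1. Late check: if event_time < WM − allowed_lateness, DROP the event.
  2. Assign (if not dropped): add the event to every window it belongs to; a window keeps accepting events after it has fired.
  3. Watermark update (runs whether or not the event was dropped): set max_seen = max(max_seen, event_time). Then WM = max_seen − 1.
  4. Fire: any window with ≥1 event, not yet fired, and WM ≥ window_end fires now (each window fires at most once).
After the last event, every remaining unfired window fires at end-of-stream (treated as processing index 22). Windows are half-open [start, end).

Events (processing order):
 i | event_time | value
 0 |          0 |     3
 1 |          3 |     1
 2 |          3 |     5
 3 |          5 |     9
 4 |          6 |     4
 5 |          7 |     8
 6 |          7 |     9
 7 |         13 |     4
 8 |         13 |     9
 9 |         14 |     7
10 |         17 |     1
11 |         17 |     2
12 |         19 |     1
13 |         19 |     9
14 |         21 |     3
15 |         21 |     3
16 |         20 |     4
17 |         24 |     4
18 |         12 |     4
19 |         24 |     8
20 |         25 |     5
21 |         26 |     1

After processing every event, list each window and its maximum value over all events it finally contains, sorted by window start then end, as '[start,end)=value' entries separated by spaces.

i=0 t=0 v=3: → [0,5); WM=-1
i=1 t=3 v=1: → [0,5); WM=2
i=2 t=3 v=5: → [0,5); WM=2
i=3 t=5 v=9: → [5,10); WM=4
i=4 t=6 v=4: → [5,10); WM=5; [0,5) fires=5
i=5 t=7 v=8: → [5,10); WM=6
i=6 t=7 v=9: → [5,10); WM=6
i=7 t=13 v=4: → [10,15); WM=12; [5,10) fires=9
i=8 t=13 v=9: → [10,15); WM=12
i=9 t=14 v=7: → [10,15); WM=13
i=10 t=17 v=1: → [15,20); WM=16; [10,15) fires=9
i=11 t=17 v=2: → [15,20); WM=16
i=12 t=19 v=1: → [15,20); WM=18
i=13 t=19 v=9: → [15,20); WM=18
i=14 t=21 v=3: → [20,25); WM=20; [15,20) fires=9
i=15 t=21 v=3: → [20,25); WM=20
i=16 t=20 v=4: → [20,25); WM=20
i=17 t=24 v=4: → [20,25); WM=23
i=18 t=12 v=4: DROP (t<23-1); WM=23
i=19 t=24 v=8: → [20,25); WM=23
i=20 t=25 v=5: → [25,30); WM=24
i=21 t=26 v=1: → [25,30); WM=25; [20,25) fires=8

[0,5)=5 [5,10)=9 [10,15)=9 [15,20)=9 [20,25)=8 [25,30)=5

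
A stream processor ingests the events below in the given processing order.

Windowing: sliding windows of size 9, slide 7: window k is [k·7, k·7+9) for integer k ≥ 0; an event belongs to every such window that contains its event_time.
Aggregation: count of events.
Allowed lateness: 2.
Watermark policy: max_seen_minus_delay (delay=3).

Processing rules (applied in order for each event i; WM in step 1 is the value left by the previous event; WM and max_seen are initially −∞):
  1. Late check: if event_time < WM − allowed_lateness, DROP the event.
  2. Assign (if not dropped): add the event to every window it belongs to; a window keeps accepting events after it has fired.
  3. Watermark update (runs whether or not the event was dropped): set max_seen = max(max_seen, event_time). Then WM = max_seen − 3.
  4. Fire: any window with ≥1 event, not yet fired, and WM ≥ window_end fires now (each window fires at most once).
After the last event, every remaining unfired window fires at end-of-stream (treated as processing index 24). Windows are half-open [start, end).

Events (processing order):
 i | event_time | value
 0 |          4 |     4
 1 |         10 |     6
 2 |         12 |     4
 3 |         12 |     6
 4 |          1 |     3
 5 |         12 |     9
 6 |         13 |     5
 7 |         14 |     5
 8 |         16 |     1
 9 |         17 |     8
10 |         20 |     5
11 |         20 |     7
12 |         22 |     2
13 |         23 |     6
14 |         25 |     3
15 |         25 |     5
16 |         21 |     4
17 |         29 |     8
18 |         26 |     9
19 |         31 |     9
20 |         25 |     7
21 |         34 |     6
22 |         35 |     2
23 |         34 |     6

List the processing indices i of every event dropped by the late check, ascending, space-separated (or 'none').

i=0 t=4 v=4: → [0,9); WM=1
i=1 t=10 v=6: → [7,16); WM=7
i=2 t=12 v=4: → [7,16); WM=9; [0,9) fires=1
i=3 t=12 v=6: → [7,16); WM=9
i=4 t=1 v=3: DROP (t<9-2); WM=9
i=5 t=12 v=9: → [7,16); WM=9
i=6 t=13 v=5: → [7,16); WM=10
i=7 t=14 v=5: → [14,23),[7,16); WM=11
i=8 t=16 v=1: → [14,23); WM=13
i=9 t=17 v=8: → [14,23); WM=14
i=10 t=20 v=5: → [14,23); WM=17; [7,16) fires=6
i=11 t=20 v=7: → [14,23); WM=17
i=12 t=22 v=2: → [21,30),[14,23); WM=19
i=13 t=23 v=6: → [21,30); WM=20
i=14 t=25 v=3: → [21,30); WM=22
i=15 t=25 v=5: → [21,30); WM=22
i=16 t=21 v=4: → [21,30),[14,23); WM=22
i=17 t=29 v=8: → [28,37),[21,30); WM=26; [14,23) fires=7
i=18 t=26 v=9: → [21,30); WM=26
i=19 t=31 v=9: → [28,37); WM=28
i=20 t=25 v=7: DROP (t<28-2); WM=28
i=21 t=34 v=6: → [28,37); WM=31; [21,30) fires=7
i=22 t=35 v=2: → [35,44),[28,37); WM=32
i=23 t=34 v=6: → [28,37); WM=32

4 20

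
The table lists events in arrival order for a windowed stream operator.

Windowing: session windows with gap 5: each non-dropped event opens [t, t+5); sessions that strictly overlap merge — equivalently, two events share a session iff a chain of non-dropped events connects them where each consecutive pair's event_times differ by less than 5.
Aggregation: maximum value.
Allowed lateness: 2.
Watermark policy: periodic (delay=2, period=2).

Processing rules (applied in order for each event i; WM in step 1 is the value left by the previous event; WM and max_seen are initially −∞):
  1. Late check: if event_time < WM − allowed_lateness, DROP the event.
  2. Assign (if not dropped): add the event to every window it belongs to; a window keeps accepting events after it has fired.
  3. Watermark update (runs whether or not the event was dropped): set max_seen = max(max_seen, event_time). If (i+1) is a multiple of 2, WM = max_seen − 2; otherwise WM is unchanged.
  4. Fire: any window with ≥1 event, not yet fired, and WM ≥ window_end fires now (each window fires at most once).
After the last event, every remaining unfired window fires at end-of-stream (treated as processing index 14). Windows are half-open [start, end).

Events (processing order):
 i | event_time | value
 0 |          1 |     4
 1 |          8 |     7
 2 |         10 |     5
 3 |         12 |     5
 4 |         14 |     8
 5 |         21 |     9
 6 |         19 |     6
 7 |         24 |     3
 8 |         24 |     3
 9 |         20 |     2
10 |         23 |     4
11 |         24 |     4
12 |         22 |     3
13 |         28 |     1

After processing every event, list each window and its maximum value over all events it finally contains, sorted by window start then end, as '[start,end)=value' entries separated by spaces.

i=0 t=1 v=4: → [1,6); WM=−∞
i=1 t=8 v=7: → [8,13); WM=6
i=2 t=10 v=5: → [8,15); WM=6
i=3 t=12 v=5: → [8,17); WM=10
i=4 t=14 v=8: → [8,19); WM=10
i=5 t=21 v=9: → [21,26); WM=19
i=6 t=19 v=6: → [19,26); WM=19
i=7 t=24 v=3: → [19,29); WM=22
i=8 t=24 v=3: → [19,29); WM=22
i=9 t=20 v=2: → [19,29); WM=22
i=10 t=23 v=4: → [19,29); WM=22
i=11 t=24 v=4: → [19,29); WM=22
i=12 t=22 v=3: → [19,29); WM=22
i=13 t=28 v=1: → [19,33); WM=26

[1,6)=4 [8,19)=8 [19,33)=9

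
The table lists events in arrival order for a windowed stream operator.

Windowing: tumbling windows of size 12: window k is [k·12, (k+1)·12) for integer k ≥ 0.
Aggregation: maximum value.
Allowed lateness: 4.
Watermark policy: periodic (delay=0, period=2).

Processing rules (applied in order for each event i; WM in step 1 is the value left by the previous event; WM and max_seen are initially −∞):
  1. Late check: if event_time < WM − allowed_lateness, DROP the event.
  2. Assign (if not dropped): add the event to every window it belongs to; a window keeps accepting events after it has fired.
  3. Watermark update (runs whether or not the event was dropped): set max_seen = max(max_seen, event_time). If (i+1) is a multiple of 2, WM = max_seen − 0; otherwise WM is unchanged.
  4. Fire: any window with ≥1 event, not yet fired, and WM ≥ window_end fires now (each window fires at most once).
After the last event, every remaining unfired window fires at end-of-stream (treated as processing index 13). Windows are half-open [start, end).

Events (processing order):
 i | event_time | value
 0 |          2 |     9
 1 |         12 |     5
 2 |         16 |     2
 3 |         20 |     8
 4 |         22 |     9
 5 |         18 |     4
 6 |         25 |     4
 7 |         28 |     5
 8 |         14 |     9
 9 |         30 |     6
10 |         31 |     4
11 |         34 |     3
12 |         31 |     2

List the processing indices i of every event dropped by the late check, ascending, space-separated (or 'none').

8

i=0 t=2 v=9: → [0,12); WM=−∞
i=1 t=12 v=5: → [12,24); WM=12; [0,12) fires=9
i=2 t=16 v=2: → [12,24); WM=12
i=3 t=20 v=8: → [12,24); WM=20
i=4 t=22 v=9: → [12,24); WM=20
i=5 t=18 v=4: → [12,24); WM=22
i=6 t=25 v=4: → [24,36); WM=22
i=7 t=28 v=5: → [24,36); WM=28; [12,24) fires=9
i=8 t=14 v=9: DROP (t<28-4); WM=28
i=9 t=30 v=6: → [24,36); WM=30
i=10 t=31 v=4: → [24,36); WM=30
i=11 t=34 v=3: → [24,36); WM=34
i=12 t=31 v=2: → [24,36); WM=34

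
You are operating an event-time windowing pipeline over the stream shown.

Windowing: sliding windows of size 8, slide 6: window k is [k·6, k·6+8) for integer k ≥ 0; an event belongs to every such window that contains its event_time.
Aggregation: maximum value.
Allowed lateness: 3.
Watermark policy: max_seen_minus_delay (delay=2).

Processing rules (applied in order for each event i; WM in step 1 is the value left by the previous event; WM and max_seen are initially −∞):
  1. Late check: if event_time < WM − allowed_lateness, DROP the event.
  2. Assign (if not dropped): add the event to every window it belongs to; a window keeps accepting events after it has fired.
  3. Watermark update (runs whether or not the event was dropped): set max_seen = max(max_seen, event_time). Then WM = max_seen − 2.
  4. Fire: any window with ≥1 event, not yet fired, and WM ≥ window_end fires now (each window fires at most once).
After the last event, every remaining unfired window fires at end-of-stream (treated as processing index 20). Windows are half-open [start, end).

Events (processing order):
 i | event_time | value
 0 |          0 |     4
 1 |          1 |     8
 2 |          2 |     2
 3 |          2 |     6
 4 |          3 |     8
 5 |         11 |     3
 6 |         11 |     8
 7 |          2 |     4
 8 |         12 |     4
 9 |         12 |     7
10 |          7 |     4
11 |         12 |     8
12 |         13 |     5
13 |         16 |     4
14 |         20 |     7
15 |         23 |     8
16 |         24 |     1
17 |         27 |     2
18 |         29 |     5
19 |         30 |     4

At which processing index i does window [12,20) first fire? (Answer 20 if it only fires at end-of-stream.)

15

i=0 t=0 v=4: → [0,8); WM=-2
i=1 t=1 v=8: → [0,8); WM=-1
i=2 t=2 v=2: → [0,8); WM=0
i=3 t=2 v=6: → [0,8); WM=0
i=4 t=3 v=8: → [0,8); WM=1
i=5 t=11 v=3: → [6,14); WM=9; [0,8) fires=8
i=6 t=11 v=8: → [6,14); WM=9
i=7 t=2 v=4: DROP (t<9-3); WM=9
i=8 t=12 v=4: → [12,20),[6,14); WM=10
i=9 t=12 v=7: → [12,20),[6,14); WM=10
i=10 t=7 v=4: → [6,14),[0,8); WM=10
i=11 t=12 v=8: → [12,20),[6,14); WM=10
i=12 t=13 v=5: → [12,20),[6,14); WM=11
i=13 t=16 v=4: → [12,20); WM=14; [6,14) fires=8
i=14 t=20 v=7: → [18,26); WM=18
i=15 t=23 v=8: → [18,26); WM=21; [12,20) fires=8
i=16 t=24 v=1: → [24,32),[18,26); WM=22
i=17 t=27 v=2: → [24,32); WM=25
i=18 t=29 v=5: → [24,32); WM=27; [18,26) fires=8
i=19 t=30 v=4: → [30,38),[24,32); WM=28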